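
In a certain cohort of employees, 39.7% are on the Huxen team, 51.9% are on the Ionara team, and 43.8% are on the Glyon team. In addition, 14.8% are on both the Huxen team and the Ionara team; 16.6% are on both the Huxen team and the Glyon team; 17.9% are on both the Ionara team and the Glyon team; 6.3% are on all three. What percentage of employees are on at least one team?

Apply inclusion-exclusion:
P(union) = 39.7 + 51.9 + 43.8 − 14.8 − 16.6 − 17.9 + 6.3 = 92.4%

92.4%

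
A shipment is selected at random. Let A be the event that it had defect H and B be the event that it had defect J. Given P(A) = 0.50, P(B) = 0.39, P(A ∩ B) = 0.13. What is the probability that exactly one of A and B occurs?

0.63

P(exactly one) = 0.50 + 0.39 − 2·0.13 = 0.63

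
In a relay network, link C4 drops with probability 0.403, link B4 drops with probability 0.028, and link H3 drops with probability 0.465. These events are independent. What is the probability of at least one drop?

0.68954806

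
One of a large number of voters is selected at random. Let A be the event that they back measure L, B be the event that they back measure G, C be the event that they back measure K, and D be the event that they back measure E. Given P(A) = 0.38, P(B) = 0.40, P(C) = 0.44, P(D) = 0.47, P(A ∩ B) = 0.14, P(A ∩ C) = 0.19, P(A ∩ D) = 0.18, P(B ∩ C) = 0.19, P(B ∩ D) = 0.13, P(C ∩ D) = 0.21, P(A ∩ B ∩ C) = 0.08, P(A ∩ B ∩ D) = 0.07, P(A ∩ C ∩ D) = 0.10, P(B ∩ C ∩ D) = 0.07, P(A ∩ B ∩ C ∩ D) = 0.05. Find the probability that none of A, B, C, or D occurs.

0.08

Using inclusion–exclusion:
P(A ∪ B ∪ C ∪ D) = 0.38 + 0.40 + 0.44 + 0.47 − 0.14 − 0.19 − 0.18 − 0.19 − 0.13 − 0.21 + 0.08 + 0.07 + 0.10 + 0.07 − 0.05 = 0.92
P(none) = 1 − 0.92 = 0.08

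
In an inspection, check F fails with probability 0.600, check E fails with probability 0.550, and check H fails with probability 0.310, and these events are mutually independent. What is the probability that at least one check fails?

P(none) = (1 − 0.600) × (1 − 0.550) × (1 − 0.310) = 0.400 × 0.450 × 0.690 = 0.1242
P(at least one) = 1 − 0.1242 = 0.8758

0.8758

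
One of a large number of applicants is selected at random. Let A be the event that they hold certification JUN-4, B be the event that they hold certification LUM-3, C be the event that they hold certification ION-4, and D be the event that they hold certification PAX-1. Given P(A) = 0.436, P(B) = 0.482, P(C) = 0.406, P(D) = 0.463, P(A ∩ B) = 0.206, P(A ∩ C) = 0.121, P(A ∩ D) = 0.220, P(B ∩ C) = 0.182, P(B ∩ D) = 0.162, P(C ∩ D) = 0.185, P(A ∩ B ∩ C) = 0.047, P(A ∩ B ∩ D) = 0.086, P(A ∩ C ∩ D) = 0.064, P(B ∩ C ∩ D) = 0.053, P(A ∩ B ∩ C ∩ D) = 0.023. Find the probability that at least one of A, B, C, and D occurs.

0.938

Apply inclusion-exclusion:
P(A ∪ B ∪ C ∪ D) = 0.436 + 0.482 + 0.406 + 0.463 − 0.206 − 0.121 − 0.220 − 0.182 − 0.162 − 0.185 + 0.047 + 0.086 + 0.064 + 0.053 − 0.023 = 0.938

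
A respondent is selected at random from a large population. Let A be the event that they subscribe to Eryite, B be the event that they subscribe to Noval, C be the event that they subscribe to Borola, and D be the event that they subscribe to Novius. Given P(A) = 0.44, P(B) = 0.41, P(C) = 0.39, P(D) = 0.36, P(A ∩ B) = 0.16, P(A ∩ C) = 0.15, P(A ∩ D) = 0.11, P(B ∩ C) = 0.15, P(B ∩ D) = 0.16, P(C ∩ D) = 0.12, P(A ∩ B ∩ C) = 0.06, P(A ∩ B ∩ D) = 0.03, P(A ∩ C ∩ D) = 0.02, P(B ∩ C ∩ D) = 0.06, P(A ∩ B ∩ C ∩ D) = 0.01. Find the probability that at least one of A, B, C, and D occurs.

0.91

P(A ∪ B ∪ C ∪ D) = 0.44 + 0.41 + 0.39 + 0.36 − 0.16 − 0.15 − 0.11 − 0.15 − 0.16 − 0.12 + 0.06 + 0.03 + 0.02 + 0.06 − 0.01 = 0.91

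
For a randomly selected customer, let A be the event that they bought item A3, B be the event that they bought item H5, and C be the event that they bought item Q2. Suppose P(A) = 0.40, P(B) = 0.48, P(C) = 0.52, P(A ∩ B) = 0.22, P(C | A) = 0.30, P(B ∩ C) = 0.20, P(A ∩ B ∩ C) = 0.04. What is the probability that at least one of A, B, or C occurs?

P(A ∩ C) = P(A)·P(C|A) = 0.40 × 0.30 = 0.12
Apply inclusion-exclusion:
P(A ∪ B ∪ C) = 0.40 + 0.48 + 0.52 − 0.22 − 0.12 − 0.20 + 0.04 = 0.90

0.90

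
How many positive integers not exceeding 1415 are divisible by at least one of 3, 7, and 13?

668

⌊1415/3⌋ + ⌊1415/7⌋ + ⌊1415/13⌋ − ⌊1415/21⌋ − ⌊1415/39⌋ − ⌊1415/91⌋ + ⌊1415/273⌋ = 471 + 202 + 108 − 67 − 36 − 15 + 5 = 668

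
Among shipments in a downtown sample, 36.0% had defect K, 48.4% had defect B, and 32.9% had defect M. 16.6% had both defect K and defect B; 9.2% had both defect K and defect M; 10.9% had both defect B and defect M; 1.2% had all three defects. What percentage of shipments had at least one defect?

81.8%

By inclusion–exclusion:
P(union) = 36.0 + 48.4 + 32.9 − 16.6 − 9.2 − 10.9 + 1.2 = 81.8%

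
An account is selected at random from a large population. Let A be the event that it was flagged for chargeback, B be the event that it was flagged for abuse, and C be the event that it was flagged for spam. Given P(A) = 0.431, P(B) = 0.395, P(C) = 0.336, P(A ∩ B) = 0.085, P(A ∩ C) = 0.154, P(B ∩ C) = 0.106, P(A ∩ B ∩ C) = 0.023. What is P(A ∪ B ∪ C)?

0.840

P(A ∪ B ∪ C) = 0.431 + 0.395 + 0.336 − 0.085 − 0.154 − 0.106 + 0.023 = 0.840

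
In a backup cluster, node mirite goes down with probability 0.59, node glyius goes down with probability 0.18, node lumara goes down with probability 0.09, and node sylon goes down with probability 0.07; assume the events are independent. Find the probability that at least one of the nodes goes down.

Since the events are independent, P(none) is the product of the individual non-occurrence probabilities.
P(none) = (1 − 0.59) × (1 − 0.18) × (1 − 0.09) × (1 − 0.07) = 0.41 × 0.82 × 0.91 × 0.93 = 0.28452606
P(at least one) = 1 − 0.28452606 = 0.71547394

0.71547394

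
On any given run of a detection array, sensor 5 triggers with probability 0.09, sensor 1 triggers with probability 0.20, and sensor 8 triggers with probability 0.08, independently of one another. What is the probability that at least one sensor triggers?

Since the events are independent, P(none) is the product of the individual non-occurrence probabilities.
P(none) = (1 − 0.09) × (1 − 0.20) × (1 − 0.08) = 0.91 × 0.80 × 0.92 = 0.66976
P(at least one) = 1 − 0.66976 = 0.33024

0.33024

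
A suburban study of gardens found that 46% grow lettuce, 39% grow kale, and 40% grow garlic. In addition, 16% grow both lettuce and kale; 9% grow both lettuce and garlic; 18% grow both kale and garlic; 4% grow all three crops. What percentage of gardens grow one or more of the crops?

86%

Inclusion–exclusion gives
P(at least one) = 46 + 39 + 40 − 16 − 9 − 18 + 4 = 86%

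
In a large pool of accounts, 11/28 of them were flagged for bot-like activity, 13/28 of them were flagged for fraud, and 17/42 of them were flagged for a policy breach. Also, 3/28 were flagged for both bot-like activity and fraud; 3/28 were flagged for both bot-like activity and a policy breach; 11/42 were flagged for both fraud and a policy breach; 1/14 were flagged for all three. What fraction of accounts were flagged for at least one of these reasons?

By inclusion-exclusion,
P(union) = 11/28 + 13/28 + 17/42 − 3/28 − 3/28 − 11/42 + 1/14 = 6/7

6/7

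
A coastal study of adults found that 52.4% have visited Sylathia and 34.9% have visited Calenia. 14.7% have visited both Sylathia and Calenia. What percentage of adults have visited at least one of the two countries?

72.6%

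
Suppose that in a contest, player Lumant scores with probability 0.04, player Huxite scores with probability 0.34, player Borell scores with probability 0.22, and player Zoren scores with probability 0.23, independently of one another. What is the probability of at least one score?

Since the events are independent, P(none) is the product of the individual non-occurrence probabilities.
P(none) = (1 − 0.04) × (1 − 0.34) × (1 − 0.22) × (1 − 0.23) = 0.96 × 0.66 × 0.78 × 0.77 = 0.38054016
P(at least one) = 1 − 0.38054016 = 0.61945984

0.61945984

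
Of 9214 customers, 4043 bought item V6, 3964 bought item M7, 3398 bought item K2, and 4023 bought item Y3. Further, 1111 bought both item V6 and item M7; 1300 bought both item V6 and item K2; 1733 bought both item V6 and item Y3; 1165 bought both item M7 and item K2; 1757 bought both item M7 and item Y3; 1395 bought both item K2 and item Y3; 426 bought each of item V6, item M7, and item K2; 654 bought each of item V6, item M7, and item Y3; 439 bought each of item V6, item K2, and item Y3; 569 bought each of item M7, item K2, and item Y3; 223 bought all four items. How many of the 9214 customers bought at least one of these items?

8832

By inclusion–exclusion:
|union| = 4043 + 3964 + 3398 + 4023 − 1111 − 1300 − 1733 − 1165 − 1757 − 1395 + 426 + 654 + 439 + 569 − 223 = 8832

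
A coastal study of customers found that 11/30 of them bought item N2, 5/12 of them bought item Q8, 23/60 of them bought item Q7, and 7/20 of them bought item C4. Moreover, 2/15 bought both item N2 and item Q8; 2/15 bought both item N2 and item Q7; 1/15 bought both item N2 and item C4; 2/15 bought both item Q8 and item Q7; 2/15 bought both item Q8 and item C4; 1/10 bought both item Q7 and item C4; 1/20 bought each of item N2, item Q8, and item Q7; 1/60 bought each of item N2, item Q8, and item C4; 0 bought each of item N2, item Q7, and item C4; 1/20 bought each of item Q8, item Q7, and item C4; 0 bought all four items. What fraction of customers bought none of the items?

P(at least one) = 11/30 + 5/12 + 23/60 + 7/20 − 2/15 − 2/15 − 1/15 − 2/15 − 2/15 − 1/10 + 1/20 + 1/60 + 0 + 1/20 − 0 = 14/15
P(none) = 1 − 14/15 = 1/15

1/15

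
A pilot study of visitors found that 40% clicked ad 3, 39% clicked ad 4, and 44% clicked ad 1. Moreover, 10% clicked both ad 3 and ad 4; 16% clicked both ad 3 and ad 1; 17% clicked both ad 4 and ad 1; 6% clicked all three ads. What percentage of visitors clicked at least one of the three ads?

86%

P(at least one) = 40 + 39 + 44 − 10 − 16 − 17 + 6 = 86%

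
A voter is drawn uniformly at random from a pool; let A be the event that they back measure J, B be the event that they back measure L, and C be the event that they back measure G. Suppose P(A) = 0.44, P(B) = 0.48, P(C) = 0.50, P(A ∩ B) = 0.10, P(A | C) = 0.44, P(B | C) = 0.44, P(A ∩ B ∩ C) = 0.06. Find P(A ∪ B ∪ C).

0.94

P(A ∩ C) = P(C)·P(A|C) = 0.50 × 0.44 = 0.22
P(B ∩ C) = P(C)·P(B|C) = 0.50 × 0.44 = 0.22
P(A ∪ B ∪ C) = 0.44 + 0.48 + 0.50 − 0.10 − 0.22 − 0.22 + 0.06 = 0.94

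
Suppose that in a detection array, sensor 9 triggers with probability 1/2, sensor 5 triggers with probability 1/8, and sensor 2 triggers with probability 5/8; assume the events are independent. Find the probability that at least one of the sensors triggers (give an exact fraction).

107/128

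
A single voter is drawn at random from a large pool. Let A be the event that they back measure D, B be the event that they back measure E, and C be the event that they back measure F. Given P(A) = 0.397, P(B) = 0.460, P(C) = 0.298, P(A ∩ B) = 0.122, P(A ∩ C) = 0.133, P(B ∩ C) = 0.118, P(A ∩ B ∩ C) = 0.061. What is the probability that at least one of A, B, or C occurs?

P(A ∪ B ∪ C) = 0.397 + 0.460 + 0.298 − 0.122 − 0.133 − 0.118 + 0.061 = 0.843

0.843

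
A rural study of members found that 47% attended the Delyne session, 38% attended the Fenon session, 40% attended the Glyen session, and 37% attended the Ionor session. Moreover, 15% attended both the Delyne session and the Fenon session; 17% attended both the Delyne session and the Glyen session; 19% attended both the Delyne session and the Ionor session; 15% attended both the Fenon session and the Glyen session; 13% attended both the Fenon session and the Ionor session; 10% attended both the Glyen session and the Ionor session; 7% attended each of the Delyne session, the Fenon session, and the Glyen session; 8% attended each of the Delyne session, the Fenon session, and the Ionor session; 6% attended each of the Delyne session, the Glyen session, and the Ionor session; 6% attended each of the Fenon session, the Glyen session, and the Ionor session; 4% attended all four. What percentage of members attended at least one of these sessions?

Inclusion–exclusion gives
P(at least one) = 47 + 38 + 40 + 37 − 15 − 17 − 19 − 15 − 13 − 10 + 7 + 8 + 6 + 6 − 4 = 96%

96%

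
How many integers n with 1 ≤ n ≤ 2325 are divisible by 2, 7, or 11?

1419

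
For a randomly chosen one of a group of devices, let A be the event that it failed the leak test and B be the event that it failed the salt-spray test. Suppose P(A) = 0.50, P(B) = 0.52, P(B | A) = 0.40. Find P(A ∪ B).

0.82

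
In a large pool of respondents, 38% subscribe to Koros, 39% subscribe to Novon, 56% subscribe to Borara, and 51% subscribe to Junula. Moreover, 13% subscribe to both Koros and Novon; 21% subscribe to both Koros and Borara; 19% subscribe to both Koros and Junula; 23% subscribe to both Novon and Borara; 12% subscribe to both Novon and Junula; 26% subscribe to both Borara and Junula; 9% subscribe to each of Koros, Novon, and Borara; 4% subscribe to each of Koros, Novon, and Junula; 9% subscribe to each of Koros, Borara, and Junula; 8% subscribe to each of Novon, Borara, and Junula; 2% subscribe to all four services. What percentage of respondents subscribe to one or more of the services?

By inclusion–exclusion:
P(union) = 38 + 39 + 56 + 51 − 13 − 21 − 19 − 23 − 12 − 26 + 9 + 4 + 9 + 8 − 2 = 98%

98%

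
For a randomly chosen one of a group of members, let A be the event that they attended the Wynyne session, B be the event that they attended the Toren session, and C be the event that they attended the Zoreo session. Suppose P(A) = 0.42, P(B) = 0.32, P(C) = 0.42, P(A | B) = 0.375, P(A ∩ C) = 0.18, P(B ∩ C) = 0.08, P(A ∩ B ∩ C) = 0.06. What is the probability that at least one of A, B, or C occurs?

P(A ∩ B) = P(B)·P(A|B) = 0.32 × 0.375 = 0.12
Apply inclusion-exclusion:
P(A ∪ B ∪ C) = 0.42 + 0.32 + 0.42 − 0.12 − 0.18 − 0.08 + 0.06 = 0.84

0.84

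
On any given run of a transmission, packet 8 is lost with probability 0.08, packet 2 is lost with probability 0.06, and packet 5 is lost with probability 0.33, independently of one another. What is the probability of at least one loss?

0.420584

P(none) = (1 − 0.08) × (1 − 0.06) × (1 − 0.33) = 0.92 × 0.94 × 0.67 = 0.579416
P(at least one) = 1 − 0.579416 = 0.420584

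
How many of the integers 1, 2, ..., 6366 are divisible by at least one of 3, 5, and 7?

3456

Inclusion–exclusion gives
⌊6366/3⌋ + ⌊6366/5⌋ + ⌊6366/7⌋ − ⌊6366/15⌋ − ⌊6366/21⌋ − ⌊6366/35⌋ + ⌊6366/105⌋ = 2122 + 1273 + 909 − 424 − 303 − 181 + 60 = 3456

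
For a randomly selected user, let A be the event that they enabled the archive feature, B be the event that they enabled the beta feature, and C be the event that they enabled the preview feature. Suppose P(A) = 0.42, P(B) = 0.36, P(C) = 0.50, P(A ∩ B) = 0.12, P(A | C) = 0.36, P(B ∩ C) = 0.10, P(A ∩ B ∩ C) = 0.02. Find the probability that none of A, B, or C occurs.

P(A ∩ C) = P(C)·P(A|C) = 0.50 × 0.36 = 0.18
By inclusion-exclusion,
P(A ∪ B ∪ C) = 0.42 + 0.36 + 0.50 − 0.12 − 0.18 − 0.10 + 0.02 = 0.90
P(none) = 1 − 0.90 = 0.10

0.10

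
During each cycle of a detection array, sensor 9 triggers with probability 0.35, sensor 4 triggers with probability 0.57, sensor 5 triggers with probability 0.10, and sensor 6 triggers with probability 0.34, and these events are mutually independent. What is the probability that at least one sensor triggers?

0.833977

P(none) = (1 − 0.35) × (1 − 0.57) × (1 − 0.10) × (1 − 0.34) = 0.65 × 0.43 × 0.90 × 0.66 = 0.166023
P(at least one) = 1 − 0.166023 = 0.833977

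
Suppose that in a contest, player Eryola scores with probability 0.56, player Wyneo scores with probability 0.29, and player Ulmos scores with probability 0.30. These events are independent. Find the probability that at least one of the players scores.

P(none) = (1 − 0.56) × (1 − 0.29) × (1 − 0.30) = 0.44 × 0.71 × 0.70 = 0.21868
P(at least one) = 1 − 0.21868 = 0.78132

0.78132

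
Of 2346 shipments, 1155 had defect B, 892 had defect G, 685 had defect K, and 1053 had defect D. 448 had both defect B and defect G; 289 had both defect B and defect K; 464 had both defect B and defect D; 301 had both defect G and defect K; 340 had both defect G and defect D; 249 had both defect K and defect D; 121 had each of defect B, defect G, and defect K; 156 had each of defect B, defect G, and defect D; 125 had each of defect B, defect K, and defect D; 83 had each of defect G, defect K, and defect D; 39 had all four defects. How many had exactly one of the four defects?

902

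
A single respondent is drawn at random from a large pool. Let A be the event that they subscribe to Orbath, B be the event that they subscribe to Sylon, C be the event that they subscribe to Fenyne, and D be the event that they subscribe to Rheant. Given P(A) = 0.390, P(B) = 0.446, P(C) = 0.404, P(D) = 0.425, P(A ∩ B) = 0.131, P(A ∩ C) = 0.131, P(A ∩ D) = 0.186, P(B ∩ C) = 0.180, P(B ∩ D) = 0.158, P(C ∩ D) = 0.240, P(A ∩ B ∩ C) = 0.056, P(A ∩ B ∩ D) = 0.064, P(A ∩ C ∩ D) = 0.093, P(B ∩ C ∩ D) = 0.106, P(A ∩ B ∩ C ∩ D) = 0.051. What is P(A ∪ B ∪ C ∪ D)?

P(A ∪ B ∪ C ∪ D) = 0.390 + 0.446 + 0.404 + 0.425 − 0.131 − 0.131 − 0.186 − 0.180 − 0.158 − 0.240 + 0.056 + 0.064 + 0.093 + 0.106 − 0.051 = 0.907

0.907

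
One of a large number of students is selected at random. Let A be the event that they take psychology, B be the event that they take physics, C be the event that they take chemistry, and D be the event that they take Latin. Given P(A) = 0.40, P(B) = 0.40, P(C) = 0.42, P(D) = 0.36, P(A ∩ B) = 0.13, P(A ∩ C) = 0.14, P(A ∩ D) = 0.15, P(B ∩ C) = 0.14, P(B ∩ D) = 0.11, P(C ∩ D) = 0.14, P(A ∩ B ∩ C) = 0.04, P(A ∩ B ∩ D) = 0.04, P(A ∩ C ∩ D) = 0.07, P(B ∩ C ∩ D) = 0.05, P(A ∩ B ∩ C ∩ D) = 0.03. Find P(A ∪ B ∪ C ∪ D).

0.94

Using inclusion–exclusion:
P(A ∪ B ∪ C ∪ D) = 0.40 + 0.40 + 0.42 + 0.36 − 0.13 − 0.14 − 0.15 − 0.14 − 0.11 − 0.14 + 0.04 + 0.04 + 0.07 + 0.05 − 0.03 = 0.94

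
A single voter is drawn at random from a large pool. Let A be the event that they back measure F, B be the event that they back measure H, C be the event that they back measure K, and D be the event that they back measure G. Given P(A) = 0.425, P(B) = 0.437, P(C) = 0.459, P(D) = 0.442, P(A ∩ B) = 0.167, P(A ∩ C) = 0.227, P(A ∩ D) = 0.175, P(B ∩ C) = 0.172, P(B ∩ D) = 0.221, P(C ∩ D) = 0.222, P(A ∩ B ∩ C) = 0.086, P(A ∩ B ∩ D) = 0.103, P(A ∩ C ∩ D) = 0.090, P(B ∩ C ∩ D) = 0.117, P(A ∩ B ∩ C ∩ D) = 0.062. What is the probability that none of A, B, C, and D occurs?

0.087

Using inclusion–exclusion:
P(A ∪ B ∪ C ∪ D) = 0.425 + 0.437 + 0.459 + 0.442 − 0.167 − 0.227 − 0.175 − 0.172 − 0.221 − 0.222 + 0.086 + 0.103 + 0.090 + 0.117 − 0.062 = 0.913
P(none) = 1 − 0.913 = 0.087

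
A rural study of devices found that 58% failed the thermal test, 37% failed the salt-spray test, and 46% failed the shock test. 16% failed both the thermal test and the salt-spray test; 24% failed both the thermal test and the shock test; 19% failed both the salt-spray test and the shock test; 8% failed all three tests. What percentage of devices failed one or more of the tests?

90%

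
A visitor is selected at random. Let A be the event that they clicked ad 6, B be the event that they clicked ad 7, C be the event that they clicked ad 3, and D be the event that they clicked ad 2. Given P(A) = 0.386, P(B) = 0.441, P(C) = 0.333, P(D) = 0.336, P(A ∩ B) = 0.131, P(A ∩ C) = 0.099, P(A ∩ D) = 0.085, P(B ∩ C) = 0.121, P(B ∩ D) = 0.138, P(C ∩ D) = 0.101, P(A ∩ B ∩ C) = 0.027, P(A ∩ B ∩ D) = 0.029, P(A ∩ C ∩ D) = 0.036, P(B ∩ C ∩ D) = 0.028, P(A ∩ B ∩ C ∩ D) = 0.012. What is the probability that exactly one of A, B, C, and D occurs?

P(exactly one) = 0.386 + 0.441 + 0.333 + 0.336 − 2·0.131 − 2·0.099 − 2·0.085 − 2·0.121 − 2·0.138 − 2·0.101 + 3·0.027 + 3·0.029 + 3·0.036 + 3·0.028 − 4·0.012 = 0.458

0.458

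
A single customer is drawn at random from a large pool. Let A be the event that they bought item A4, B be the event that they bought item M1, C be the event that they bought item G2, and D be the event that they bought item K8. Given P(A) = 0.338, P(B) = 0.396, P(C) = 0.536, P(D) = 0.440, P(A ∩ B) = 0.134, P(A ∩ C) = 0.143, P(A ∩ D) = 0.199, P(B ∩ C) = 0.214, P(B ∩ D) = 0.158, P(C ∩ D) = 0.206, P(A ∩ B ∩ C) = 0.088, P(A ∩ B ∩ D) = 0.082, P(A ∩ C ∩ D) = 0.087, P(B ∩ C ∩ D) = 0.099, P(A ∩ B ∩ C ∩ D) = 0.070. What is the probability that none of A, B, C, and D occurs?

Using inclusion–exclusion:
P(A ∪ B ∪ C ∪ D) = 0.338 + 0.396 + 0.536 + 0.440 − 0.134 − 0.143 − 0.199 − 0.214 − 0.158 − 0.206 + 0.088 + 0.082 + 0.087 + 0.099 − 0.070 = 0.942
P(none) = 1 − 0.942 = 0.058

0.058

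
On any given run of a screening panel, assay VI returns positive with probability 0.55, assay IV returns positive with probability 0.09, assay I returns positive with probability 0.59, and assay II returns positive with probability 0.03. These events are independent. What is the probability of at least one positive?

0.83714185

P(none) = (1 − 0.55) × (1 − 0.09) × (1 − 0.59) × (1 − 0.03) = 0.45 × 0.91 × 0.41 × 0.97 = 0.16285815
P(at least one) = 1 − 0.16285815 = 0.83714185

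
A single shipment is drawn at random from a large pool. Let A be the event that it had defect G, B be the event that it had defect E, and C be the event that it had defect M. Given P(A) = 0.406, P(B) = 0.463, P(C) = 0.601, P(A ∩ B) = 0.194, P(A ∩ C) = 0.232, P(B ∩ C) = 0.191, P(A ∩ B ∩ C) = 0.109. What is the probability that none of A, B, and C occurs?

P(A ∪ B ∪ C) = 0.406 + 0.463 + 0.601 − 0.194 − 0.232 − 0.191 + 0.109 = 0.962
P(none) = 1 − 0.962 = 0.038

0.038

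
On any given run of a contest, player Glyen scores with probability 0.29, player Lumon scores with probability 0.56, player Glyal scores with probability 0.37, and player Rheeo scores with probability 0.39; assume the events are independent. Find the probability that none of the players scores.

0.12005532

P(none) = (1 − 0.29) × (1 − 0.56) × (1 − 0.37) × (1 − 0.39) = 0.71 × 0.44 × 0.63 × 0.61 = 0.12005532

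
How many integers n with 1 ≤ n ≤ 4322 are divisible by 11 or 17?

623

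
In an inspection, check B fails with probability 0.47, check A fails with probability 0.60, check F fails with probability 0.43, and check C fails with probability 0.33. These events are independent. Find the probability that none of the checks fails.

0.0809628

Since the events are independent, P(none) is the product of the individual non-occurrence probabilities.
P(none) = (1 − 0.47) × (1 − 0.60) × (1 − 0.43) × (1 − 0.33) = 0.53 × 0.40 × 0.57 × 0.67 = 0.0809628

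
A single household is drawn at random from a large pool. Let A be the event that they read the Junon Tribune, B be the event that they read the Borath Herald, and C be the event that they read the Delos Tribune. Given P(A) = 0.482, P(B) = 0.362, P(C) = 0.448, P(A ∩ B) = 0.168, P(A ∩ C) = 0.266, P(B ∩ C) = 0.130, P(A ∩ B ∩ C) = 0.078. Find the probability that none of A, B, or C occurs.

P(A ∪ B ∪ C) = 0.482 + 0.362 + 0.448 − 0.168 − 0.266 − 0.130 + 0.078 = 0.806
P(none) = 1 − 0.806 = 0.194

0.194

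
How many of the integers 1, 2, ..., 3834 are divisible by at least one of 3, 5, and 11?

1278 + 766 + 348 − 255 − 116 − 69 + 23 = 1975

1975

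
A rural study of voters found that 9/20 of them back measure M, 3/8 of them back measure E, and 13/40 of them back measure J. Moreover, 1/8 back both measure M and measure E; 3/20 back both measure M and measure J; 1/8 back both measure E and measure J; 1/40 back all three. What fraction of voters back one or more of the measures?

By inclusion–exclusion:
P(at least one) = 9/20 + 3/8 + 13/40 − 1/8 − 3/20 − 1/8 + 1/40 = 31/40

31/40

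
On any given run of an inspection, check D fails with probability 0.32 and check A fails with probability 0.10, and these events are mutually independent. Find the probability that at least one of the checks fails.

0.388

P(none) = (1 − 0.32) × (1 − 0.10) = 0.68 × 0.90 = 0.612
P(at least one) = 1 − 0.612 = 0.388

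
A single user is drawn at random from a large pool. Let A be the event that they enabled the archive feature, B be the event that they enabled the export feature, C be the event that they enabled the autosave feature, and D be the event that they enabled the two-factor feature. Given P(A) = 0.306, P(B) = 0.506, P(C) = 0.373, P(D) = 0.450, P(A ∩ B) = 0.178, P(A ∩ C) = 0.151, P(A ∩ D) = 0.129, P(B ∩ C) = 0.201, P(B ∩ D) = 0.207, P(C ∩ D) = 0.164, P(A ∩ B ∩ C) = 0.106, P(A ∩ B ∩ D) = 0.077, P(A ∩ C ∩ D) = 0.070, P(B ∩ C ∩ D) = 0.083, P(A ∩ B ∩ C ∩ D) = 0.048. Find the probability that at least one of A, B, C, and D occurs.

0.893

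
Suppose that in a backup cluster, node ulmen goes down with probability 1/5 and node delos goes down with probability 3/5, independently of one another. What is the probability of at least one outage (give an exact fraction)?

17/25

P(none) = (1 − 1/5) × (1 − 3/5) = 4/5 × 2/5 = 8/25
P(at least one) = 1 − 8/25 = 17/25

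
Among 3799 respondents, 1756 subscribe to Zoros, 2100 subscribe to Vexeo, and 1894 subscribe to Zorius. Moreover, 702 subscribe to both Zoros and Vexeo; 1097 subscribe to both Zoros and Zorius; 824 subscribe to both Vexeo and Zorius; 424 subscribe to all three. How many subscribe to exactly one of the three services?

By inclusion–exclusion (exactly-one form):
|exactly one| = 1756 + 2100 + 1894 − 2·702 − 2·1097 − 2·824 + 3·424 = 1776

1776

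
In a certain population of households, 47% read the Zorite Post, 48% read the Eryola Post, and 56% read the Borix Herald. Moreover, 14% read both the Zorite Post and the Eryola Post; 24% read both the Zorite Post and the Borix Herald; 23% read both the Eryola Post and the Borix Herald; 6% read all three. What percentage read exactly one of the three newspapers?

47%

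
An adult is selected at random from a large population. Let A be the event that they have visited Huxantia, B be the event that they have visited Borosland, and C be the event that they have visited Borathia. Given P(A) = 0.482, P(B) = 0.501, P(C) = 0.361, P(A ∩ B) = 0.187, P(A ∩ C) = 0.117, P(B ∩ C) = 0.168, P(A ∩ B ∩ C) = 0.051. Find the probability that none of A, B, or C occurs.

0.077

P(A ∪ B ∪ C) = 0.482 + 0.501 + 0.361 − 0.187 − 0.117 − 0.168 + 0.051 = 0.923
P(none) = 1 − 0.923 = 0.077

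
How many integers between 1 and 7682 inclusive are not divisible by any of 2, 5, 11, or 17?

floor(7682/2) + floor(7682/5) + floor(7682/11) + floor(7682/17) − floor(7682/10) − floor(7682/22) − floor(7682/34) − floor(7682/55) − floor(7682/85) − floor(7682/187) + floor(7682/110) + floor(7682/170) + floor(7682/374) + floor(7682/935) − floor(7682/1870) = 3841 + 1536 + 698 + 451 − 768 − 349 − 225 − 139 − 90 − 41 + 69 + 45 + 20 + 8 − 4 = 5052
7682 − 5052 = 2630

2630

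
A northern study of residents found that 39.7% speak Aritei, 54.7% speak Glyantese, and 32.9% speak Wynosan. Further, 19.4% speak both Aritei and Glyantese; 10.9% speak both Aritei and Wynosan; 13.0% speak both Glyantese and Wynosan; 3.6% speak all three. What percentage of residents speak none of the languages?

12.4%

By inclusion-exclusion,
P(at least one) = 39.7 + 54.7 + 32.9 − 19.4 − 10.9 − 13.0 + 3.6 = 87.6%
P(none) = 100% − 87.6% = 12.4%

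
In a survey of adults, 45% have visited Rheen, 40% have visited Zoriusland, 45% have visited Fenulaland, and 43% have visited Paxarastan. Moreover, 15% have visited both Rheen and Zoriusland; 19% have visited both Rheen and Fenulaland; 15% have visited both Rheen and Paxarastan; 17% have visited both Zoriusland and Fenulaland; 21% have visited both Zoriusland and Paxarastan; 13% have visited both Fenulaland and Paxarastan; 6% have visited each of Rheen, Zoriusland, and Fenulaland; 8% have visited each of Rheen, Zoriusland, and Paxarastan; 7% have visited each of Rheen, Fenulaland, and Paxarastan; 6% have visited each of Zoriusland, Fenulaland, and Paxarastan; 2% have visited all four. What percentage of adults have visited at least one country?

Inclusion–exclusion gives
P(union) = 45 + 40 + 45 + 43 − 15 − 19 − 15 − 17 − 21 − 13 + 6 + 8 + 7 + 6 − 2 = 98%

98%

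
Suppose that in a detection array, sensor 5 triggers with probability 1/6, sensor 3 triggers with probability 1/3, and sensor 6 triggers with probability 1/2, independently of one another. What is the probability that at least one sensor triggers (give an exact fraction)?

13/18

Independence gives P(none) = ∏(1 − pᵢ).
P(none) = (1 − 1/6) × (1 − 1/3) × (1 − 1/2) = 5/6 × 2/3 × 1/2 = 5/18
P(at least one) = 1 − 5/18 = 13/18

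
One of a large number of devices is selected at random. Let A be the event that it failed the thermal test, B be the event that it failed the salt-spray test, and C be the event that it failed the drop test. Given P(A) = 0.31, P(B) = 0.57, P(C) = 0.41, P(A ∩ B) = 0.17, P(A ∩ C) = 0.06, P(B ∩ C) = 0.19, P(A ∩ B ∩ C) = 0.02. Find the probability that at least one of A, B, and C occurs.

0.89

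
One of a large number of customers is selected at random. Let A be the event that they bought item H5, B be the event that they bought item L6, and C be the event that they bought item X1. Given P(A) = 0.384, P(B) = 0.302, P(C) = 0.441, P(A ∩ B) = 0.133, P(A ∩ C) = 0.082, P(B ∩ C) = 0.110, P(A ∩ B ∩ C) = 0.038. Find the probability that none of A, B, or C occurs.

Using inclusion–exclusion:
P(A ∪ B ∪ C) = 0.384 + 0.302 + 0.441 − 0.133 − 0.082 − 0.110 + 0.038 = 0.840
P(none) = 1 − 0.840 = 0.160

0.160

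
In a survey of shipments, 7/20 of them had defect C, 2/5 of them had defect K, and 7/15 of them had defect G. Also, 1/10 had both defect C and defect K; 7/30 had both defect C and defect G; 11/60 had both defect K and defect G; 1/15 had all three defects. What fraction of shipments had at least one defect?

23/30

P(≥1) = 7/20 + 2/5 + 7/15 − 1/10 − 7/30 − 11/60 + 1/15 = 23/30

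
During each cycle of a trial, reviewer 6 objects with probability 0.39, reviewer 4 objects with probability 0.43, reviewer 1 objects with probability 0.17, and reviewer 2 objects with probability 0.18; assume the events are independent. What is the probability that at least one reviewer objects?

0.76335538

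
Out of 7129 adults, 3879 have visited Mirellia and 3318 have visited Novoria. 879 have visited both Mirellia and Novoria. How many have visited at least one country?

By inclusion-exclusion,
|at least one| = 3879 + 3318 − 879 = 6318

6318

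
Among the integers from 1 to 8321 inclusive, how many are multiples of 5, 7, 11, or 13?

3532

By inclusion–exclusion:
1664 + 1188 + 756 + 640 − 237 − 151 − 128 − 108 − 91 − 58 + 21 + 18 + 11 + 8 − 1 = 3532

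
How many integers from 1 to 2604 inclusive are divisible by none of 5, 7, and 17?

floor(2604/5) + floor(2604/7) + floor(2604/17) − floor(2604/35) − floor(2604/85) − floor(2604/119) + floor(2604/595) = 520 + 372 + 153 − 74 − 30 − 21 + 4 = 924
2604 − 924 = 1680

1680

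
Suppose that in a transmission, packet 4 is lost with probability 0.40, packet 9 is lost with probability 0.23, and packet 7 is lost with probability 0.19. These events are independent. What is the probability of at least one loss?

P(none) = (1 − 0.40) × (1 − 0.23) × (1 − 0.19) = 0.60 × 0.77 × 0.81 = 0.37422
P(at least one) = 1 − 0.37422 = 0.62578

0.62578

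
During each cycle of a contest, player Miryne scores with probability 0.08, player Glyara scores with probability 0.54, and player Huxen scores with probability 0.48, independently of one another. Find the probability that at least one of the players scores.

0.779936

P(none) = (1 − 0.08) × (1 − 0.54) × (1 − 0.48) = 0.92 × 0.46 × 0.52 = 0.220064
P(at least one) = 1 − 0.220064 = 0.779936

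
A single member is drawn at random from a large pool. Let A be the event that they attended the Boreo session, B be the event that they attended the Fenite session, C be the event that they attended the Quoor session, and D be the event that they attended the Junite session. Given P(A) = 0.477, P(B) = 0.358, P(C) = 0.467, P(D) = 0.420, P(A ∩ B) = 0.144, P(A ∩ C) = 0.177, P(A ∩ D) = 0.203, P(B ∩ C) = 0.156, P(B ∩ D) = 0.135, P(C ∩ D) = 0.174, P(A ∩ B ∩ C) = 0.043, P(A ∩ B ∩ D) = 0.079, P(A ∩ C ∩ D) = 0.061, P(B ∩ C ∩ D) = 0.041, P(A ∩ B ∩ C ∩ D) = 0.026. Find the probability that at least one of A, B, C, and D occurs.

P(A ∪ B ∪ C ∪ D) = 0.477 + 0.358 + 0.467 + 0.420 − 0.144 − 0.177 − 0.203 − 0.156 − 0.135 − 0.174 + 0.043 + 0.079 + 0.061 + 0.041 − 0.026 = 0.931

0.931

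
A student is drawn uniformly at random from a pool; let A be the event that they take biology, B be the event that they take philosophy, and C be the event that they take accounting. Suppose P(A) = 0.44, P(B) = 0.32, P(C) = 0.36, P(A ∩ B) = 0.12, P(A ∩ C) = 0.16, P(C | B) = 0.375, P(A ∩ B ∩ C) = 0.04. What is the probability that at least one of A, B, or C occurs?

0.76

P(B ∩ C) = P(B)·P(C|B) = 0.32 × 0.375 = 0.12
Inclusion–exclusion gives
P(A ∪ B ∪ C) = 0.44 + 0.32 + 0.36 − 0.12 − 0.16 − 0.12 + 0.04 = 0.76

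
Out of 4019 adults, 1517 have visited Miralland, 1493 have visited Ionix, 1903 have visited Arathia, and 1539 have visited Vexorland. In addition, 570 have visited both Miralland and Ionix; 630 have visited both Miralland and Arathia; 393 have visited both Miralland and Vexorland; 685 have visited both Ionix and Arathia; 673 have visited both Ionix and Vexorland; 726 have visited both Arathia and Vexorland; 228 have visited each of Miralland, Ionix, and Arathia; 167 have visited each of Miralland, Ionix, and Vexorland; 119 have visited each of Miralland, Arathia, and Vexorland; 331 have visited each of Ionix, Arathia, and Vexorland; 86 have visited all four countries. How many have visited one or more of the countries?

3534

|union| = 1517 + 1493 + 1903 + 1539 − 570 − 630 − 393 − 685 − 673 − 726 + 228 + 167 + 119 + 331 − 86 = 3534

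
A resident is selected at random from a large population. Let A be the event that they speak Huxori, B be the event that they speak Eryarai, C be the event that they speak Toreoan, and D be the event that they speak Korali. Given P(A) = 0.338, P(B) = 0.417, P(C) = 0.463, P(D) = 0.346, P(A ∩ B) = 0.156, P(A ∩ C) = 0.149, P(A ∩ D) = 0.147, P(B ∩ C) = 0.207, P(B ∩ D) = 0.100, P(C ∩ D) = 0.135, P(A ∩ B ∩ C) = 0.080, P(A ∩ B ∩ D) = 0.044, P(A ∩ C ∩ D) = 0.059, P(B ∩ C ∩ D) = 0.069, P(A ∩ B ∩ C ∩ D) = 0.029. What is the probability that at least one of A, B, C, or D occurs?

0.893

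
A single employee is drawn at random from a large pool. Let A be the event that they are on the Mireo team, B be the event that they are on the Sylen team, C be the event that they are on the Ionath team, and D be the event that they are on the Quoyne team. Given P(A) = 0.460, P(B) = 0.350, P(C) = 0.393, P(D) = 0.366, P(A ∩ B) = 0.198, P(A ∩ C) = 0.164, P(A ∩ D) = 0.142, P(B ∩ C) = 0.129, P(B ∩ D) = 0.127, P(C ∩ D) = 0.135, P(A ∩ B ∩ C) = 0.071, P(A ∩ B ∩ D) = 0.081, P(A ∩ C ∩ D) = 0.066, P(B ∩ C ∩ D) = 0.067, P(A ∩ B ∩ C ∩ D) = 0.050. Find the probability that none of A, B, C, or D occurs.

0.091

By inclusion–exclusion:
P(A ∪ B ∪ C ∪ D) = 0.460 + 0.350 + 0.393 + 0.366 − 0.198 − 0.164 − 0.142 − 0.129 − 0.127 − 0.135 + 0.071 + 0.081 + 0.066 + 0.067 − 0.050 = 0.909
P(none) = 1 − 0.909 = 0.091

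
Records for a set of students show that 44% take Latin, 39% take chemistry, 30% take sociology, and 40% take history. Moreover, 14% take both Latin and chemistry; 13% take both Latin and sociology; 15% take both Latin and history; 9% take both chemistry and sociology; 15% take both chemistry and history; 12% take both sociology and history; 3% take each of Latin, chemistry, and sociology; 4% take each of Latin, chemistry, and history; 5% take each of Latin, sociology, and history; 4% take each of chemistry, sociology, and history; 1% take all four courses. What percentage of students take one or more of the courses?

90%

Inclusion–exclusion gives
P(≥1) = 44 + 39 + 30 + 40 − 14 − 13 − 15 − 9 − 15 − 12 + 3 + 4 + 5 + 4 − 1 = 90%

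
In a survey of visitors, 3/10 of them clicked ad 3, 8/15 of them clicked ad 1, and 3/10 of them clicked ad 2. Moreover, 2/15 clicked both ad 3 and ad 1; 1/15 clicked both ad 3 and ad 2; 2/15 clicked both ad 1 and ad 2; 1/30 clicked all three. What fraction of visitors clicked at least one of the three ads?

By inclusion-exclusion,
P(≥1) = 3/10 + 8/15 + 3/10 − 2/15 − 1/15 − 2/15 + 1/30 = 5/6

5/6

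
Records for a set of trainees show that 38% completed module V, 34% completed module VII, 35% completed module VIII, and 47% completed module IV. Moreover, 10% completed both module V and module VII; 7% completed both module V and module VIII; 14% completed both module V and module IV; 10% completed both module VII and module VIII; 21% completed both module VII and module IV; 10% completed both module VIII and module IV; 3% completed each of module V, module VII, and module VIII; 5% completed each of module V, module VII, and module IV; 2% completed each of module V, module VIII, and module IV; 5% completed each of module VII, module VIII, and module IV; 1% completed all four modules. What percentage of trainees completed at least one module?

Apply inclusion-exclusion:
P(union) = 38 + 34 + 35 + 47 − 10 − 7 − 14 − 10 − 21 − 10 + 3 + 5 + 2 + 5 − 1 = 96%

96%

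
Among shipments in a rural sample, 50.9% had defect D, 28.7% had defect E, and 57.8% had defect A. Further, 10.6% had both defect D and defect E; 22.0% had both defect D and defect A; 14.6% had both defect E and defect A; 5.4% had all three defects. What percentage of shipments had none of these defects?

By inclusion-exclusion,
P(union) = 50.9 + 28.7 + 57.8 − 10.6 − 22.0 − 14.6 + 5.4 = 95.6%
P(none) = 100% − 95.6% = 4.4%

4.4%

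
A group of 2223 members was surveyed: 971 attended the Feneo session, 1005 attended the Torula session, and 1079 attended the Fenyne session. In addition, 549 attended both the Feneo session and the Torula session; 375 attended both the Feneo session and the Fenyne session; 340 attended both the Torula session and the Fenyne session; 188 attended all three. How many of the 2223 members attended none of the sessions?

244

N(≥1) = 971 + 1005 + 1079 − 549 − 375 − 340 + 188 = 1979
None: 2223 − 1979 = 244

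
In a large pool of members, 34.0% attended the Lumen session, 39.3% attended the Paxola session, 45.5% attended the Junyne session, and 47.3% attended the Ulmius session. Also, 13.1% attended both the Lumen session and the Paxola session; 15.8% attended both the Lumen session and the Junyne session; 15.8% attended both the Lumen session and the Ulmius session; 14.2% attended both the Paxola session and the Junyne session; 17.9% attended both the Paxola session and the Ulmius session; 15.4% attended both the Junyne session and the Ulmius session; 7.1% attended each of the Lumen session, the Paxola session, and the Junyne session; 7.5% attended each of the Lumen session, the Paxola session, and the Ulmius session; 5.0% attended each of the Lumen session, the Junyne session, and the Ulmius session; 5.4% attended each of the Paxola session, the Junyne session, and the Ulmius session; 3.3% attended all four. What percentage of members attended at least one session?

Inclusion–exclusion gives
P(union) = 34.0 + 39.3 + 45.5 + 47.3 − 13.1 − 15.8 − 15.8 − 14.2 − 17.9 − 15.4 + 7.1 + 7.5 + 5.0 + 5.4 − 3.3 = 95.6%

95.6%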